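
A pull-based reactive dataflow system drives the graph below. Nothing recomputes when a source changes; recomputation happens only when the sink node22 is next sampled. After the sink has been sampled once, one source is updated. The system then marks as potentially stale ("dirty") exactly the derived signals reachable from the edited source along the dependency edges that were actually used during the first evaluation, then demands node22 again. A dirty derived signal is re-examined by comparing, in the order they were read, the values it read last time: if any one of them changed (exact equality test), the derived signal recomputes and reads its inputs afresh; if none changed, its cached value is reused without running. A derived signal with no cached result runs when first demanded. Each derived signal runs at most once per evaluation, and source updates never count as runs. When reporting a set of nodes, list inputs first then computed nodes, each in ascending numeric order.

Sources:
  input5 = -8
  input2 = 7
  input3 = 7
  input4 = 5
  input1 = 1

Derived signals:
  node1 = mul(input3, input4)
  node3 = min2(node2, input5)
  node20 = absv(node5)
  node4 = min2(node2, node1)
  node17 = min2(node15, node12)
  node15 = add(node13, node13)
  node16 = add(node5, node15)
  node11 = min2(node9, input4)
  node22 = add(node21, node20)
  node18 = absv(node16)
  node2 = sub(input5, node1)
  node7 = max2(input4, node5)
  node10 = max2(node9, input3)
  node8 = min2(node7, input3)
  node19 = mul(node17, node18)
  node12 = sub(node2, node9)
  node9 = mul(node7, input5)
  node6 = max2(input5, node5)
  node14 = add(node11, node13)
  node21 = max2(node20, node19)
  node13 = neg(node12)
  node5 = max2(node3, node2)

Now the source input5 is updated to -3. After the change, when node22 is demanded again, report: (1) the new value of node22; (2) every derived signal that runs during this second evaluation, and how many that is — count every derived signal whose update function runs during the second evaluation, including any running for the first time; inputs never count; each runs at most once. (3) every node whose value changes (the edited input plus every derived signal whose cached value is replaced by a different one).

First evaluation (everything demanded from the output):
  node1 = mul(7, 5) = 35
  node2 = sub(-8, 35) = -43
  node3 = min2(-43, -8) = -43
  node5 = max2(-43, -43) = -43
  node7 = max2(5, -43) = 5
  node9 = mul(5, -8) = -40
  node12 = sub(-43, -40) = -3
  node13 = neg(-3) = 3
  node15 = add(3, 3) = 6
  node16 = add(-43, 6) = -37
  node17 = min2(6, -3) = -3
  node18 = absv(-37) = 37
  node19 = mul(-3, 37) = -111
  node20 = absv(-43) = 43
  node21 = max2(43, -111) = 43
  node22 = add(43, 43) = 86

Propagation after the edit:
  node2: runs — input5 -8->-3; result -38.
  node3: runs — node2 -43->-38; input5 -8->-3; result -38.
  node5: runs — node3 -43->-38; node2 -43->-38; result -38.
  node7: runs — node5 -43->-38; result 5 (same value as before).
  node9: runs — input5 -8->-3; result -15.
  node12: runs — node2 -43->-38; node9 -40->-15; result -23.
  node13: runs — node12 -3->-23; result 23.
  node15: runs — node13 3->23; node13 3->23; result 46.
  node16: runs — node5 -43->-38; node15 6->46; result 8.
  node17: runs — node15 6->46; node12 -3->-23; result -23.
  node18: runs — node16 -37->8; result 8.
  node19: runs — node17 -3->-23; node18 37->8; result -184.
  node20: runs — node5 -43->-38; result 38.
  node21: runs — node20 43->38; node19 -111->-184; result 38.
  node22: runs — node21 43->38; node20 43->38; result 76.

New value of node22: 76.
Derived signals that run: node2, node3, node5, node7, node9, node12, node13, node15, node16, node17, node18, node19, node20, node21, node22 — 15 in total.
Values that change: input5, node2, node3, node5, node9, node12, node13, node15, node16, node17, node18, node19, node20, node21, node22.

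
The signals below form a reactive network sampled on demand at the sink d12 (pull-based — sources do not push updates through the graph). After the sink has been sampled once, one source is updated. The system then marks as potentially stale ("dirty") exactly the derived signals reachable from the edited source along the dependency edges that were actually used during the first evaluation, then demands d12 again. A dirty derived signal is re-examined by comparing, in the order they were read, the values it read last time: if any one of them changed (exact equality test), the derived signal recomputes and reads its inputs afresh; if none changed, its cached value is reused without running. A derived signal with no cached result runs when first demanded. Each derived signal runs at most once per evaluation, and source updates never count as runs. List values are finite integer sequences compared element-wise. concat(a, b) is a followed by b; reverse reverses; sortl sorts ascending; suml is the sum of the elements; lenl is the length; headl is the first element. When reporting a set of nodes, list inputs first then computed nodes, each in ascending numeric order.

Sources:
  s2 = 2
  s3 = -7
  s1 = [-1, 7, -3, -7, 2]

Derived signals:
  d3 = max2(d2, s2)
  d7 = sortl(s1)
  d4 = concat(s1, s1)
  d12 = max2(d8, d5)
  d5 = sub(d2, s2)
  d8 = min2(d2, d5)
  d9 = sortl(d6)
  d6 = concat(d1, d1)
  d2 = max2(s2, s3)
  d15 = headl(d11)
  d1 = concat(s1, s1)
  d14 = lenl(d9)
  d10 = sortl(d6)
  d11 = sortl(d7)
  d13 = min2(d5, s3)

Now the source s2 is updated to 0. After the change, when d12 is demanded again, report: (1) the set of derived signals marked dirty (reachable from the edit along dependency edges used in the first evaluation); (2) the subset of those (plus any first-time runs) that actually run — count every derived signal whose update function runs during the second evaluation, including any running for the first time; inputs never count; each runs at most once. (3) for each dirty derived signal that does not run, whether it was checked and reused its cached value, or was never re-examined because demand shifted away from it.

Dirty set: d2, d5, d8, d12.
Run set: d2, d5, d8 (3 run).
Re-examined without running (cache reused): d12.
The important point: at d12 every value read last time is unchanged, so the dirty flag clears without a run.

Initial pass — values computed on the first demand:
  d2 = max2(2, -7) = 2
  d5 = sub(2, 2) = 0
  d8 = min2(2, 0) = 0
  d12 = max2(0, 0) = 0

Second demand — change propagation:
  d2: re-runs because s2 2->0; new result 0.
  d5: re-runs because d2 2->0; s2 2->0; new result 0 (unchanged).
  d8: re-runs because d2 2->0; new result 0 (unchanged).
  d12: re-examined; everything it read last time is the same (d8 unchanged, d5 unchanged) — cache 0 kept, no run.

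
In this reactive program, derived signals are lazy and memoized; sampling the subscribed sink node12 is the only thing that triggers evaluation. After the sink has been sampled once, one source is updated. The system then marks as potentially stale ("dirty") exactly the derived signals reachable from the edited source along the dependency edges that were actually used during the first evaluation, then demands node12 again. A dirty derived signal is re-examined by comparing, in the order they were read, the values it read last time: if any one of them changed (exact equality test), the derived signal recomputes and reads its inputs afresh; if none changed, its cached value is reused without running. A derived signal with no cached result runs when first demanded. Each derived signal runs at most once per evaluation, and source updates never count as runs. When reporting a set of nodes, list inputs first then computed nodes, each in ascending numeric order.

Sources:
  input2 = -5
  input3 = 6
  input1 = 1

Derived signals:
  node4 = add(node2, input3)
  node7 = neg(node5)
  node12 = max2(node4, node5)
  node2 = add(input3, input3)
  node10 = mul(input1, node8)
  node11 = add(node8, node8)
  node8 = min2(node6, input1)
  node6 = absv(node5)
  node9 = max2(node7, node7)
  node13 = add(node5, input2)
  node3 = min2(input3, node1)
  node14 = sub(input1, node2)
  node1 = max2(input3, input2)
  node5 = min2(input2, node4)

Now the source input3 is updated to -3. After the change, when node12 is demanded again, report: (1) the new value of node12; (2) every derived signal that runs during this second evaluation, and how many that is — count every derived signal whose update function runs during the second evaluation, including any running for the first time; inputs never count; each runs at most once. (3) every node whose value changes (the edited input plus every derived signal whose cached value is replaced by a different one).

First demand of the output computes:
  node2 = add(6, 6) = 12
  node4 = add(12, 6) = 18
  node5 = min2(-5, 18) = -5
  node12 = max2(18, -5) = 18

After the edit, cleaning proceeds:
  node2: a read changed (input3 6->-3; input3 6->-3) — executes, giving -6.
  node4: a read changed (node2 12->-6; input3 6->-3) — executes, giving -9.
  node5: a read changed (node4 18->-9) — executes, giving -9.
  node12: a read changed (node4 18->-9; node5 -5->-9) — executes, giving -9.

Demanding node12 again yields -9.
4 derived signals run: node2, node4, node5, node12.
The nodes whose values change: input3, node2, node4, node5, node12.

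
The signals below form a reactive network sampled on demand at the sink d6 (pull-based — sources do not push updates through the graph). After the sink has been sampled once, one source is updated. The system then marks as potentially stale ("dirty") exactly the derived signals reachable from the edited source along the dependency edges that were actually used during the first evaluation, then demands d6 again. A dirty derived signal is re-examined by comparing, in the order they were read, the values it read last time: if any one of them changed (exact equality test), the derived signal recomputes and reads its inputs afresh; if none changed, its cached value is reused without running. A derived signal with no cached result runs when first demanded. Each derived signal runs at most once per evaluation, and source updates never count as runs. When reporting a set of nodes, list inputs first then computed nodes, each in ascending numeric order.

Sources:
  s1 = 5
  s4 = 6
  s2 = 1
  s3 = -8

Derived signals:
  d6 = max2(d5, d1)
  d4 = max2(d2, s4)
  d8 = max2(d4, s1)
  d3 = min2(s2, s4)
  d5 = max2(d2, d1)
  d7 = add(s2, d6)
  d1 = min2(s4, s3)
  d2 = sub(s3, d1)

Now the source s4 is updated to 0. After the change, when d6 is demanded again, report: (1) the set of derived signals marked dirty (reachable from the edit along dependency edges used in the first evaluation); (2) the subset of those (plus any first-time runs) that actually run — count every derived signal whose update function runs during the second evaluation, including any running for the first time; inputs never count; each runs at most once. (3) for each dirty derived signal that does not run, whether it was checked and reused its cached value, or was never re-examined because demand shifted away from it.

Dirty set: d1, d2, d5, d6.
Run set: d1 (1 run).
Re-examined without running (cache reused): d2, d5, d6.
The important point: d1 recomputes to an identical value, and the output ends up unchanged.

Initial pass — values computed on the first demand:
  d1 = min2(6, -8) = -8
  d2 = sub(-8, -8) = 0
  d5 = max2(0, -8) = 0
  d6 = max2(0, -8) = 0

Second demand — change propagation:
  d1: re-runs because s4 6->0; new result -8 (unchanged).
  d2: re-examined; everything it read last time is the same (s3 unchanged, d1 unchanged) — cache 0 kept, no run.
  d5: re-examined; everything it read last time is the same (d2 unchanged, d1 unchanged) — cache 0 kept, no run.
  d6: re-examined; everything it read last time is the same (d5 unchanged, d1 unchanged) — cache 0 kept, no run.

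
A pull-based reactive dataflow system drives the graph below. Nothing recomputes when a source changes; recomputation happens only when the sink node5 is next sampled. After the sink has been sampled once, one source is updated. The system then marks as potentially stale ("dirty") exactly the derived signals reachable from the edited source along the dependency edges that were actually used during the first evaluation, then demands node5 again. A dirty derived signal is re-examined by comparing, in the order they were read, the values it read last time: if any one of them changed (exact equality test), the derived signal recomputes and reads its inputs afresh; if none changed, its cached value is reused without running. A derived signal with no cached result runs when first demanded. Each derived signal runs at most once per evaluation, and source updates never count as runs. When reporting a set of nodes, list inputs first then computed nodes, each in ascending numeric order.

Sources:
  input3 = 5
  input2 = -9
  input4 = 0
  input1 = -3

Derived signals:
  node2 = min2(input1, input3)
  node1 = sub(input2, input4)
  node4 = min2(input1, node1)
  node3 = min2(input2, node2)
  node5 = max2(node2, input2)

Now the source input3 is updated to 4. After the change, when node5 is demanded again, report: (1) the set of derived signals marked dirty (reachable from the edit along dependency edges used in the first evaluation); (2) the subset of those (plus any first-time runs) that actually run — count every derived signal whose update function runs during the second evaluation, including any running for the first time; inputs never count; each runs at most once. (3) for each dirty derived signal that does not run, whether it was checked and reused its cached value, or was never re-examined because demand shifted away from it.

Marked dirty: node2, node5.
Derived signals that run: node2 — 1 in total.
Checked but reused from cache: node5.
Key observation: the change is absorbed at node2 — it re-runs but produces the same value, and the output's value is unchanged.

First evaluation (everything demanded from the output):
  node2 = min2(-3, 5) = -3
  node5 = max2(-3, -9) = -3

Propagation after the edit:
  node2: runs — input3 5->4; result -3 (same value as before).
  node5: checked — values it read are unchanged (node2 unchanged, input2 unchanged); reused cached -3 without running.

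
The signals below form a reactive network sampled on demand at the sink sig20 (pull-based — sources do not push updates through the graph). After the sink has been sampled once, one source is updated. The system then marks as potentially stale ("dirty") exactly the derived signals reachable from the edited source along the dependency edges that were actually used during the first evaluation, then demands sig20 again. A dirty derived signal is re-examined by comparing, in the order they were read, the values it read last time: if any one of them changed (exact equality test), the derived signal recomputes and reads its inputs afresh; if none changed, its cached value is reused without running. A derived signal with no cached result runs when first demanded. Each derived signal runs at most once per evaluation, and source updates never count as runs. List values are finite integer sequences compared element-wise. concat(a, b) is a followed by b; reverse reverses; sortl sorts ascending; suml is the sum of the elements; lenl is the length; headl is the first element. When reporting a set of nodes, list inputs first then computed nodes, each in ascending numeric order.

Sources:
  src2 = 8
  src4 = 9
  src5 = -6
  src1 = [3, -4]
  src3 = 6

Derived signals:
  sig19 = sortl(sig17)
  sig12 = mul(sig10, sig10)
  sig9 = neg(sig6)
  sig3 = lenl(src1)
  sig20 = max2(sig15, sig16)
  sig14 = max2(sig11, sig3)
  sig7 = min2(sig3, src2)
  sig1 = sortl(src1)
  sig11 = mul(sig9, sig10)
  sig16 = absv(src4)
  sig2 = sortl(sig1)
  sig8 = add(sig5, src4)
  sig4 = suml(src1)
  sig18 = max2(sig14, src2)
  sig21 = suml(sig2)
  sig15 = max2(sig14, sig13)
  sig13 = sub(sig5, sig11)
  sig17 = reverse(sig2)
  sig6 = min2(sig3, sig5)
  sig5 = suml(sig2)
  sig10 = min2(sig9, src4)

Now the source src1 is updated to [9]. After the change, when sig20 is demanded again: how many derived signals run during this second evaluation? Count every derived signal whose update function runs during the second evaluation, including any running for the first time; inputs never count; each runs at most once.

Initial pass — values computed on the first demand:
  sig1 = sortl([3, -4]) = [-4, 3]
  sig2 = sortl([-4, 3]) = [-4, 3]
  sig3 = lenl([3, -4]) = 2
  sig5 = suml([-4, 3]) = -1
  sig6 = min2(2, -1) = -1
  sig9 = neg(-1) = 1
  sig10 = min2(1, 9) = 1
  sig11 = mul(1, 1) = 1
  sig13 = sub(-1, 1) = -2
  sig14 = max2(1, 2) = 2
  sig15 = max2(2, -2) = 2
  sig16 = absv(9) = 9
  sig20 = max2(2, 9) = 9

Second demand — change propagation:
  sig1: re-runs because src1 [3, -4]->[9]; new result [9].
  sig2: re-runs because sig1 [-4, 3]->[9]; new result [9].
  sig3: re-runs because src1 [3, -4]->[9]; new result 1.
  sig5: re-runs because sig2 [-4, 3]->[9]; new result 9.
  sig6: re-runs because sig3 2->1; sig5 -1->9; new result 1.
  sig9: re-runs because sig6 -1->1; new result -1.
  sig10: re-runs because sig9 1->-1; new result -1.
  sig11: re-runs because sig9 1->-1; sig10 1->-1; new result 1 (unchanged).
  sig13: re-runs because sig5 -1->9; new result 8.
  sig14: re-runs because sig3 2->1; new result 1.
  sig15: re-runs because sig14 2->1; sig13 -2->8; new result 8.
  sig20: re-runs because sig15 2->8; new result 9 (unchanged).

Run set: sig1, sig2, sig3, sig5, sig6, sig9, sig10, sig11, sig13, sig14, sig15, sig20 (12 run).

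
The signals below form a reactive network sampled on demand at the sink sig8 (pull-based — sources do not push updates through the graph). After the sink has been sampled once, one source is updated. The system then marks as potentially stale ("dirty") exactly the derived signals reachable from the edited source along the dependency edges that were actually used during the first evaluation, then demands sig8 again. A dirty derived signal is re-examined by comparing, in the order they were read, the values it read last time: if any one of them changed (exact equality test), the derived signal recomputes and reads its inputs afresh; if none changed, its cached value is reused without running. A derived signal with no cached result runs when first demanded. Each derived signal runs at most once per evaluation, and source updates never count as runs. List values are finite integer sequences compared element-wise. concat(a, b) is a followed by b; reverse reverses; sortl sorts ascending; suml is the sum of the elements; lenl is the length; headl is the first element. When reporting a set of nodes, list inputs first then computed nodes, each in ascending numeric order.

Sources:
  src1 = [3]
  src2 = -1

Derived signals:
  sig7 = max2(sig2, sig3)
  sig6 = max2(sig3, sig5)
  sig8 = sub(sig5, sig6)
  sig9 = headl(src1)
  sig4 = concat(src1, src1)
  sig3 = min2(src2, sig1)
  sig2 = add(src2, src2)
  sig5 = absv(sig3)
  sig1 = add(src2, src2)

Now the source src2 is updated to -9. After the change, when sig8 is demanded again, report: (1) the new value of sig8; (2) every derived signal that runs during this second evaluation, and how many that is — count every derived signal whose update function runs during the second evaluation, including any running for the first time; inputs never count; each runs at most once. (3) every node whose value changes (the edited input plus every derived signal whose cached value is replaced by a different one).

sig8 now evaluates to 0.
Run set: sig1, sig3, sig5, sig6, sig8 (5 run).
Changed values: src2, sig1, sig3, sig5, sig6.

Initial pass — values computed on the first demand:
  sig1 = add(-1, -1) = -2
  sig3 = min2(-1, -2) = -2
  sig5 = absv(-2) = 2
  sig6 = max2(-2, 2) = 2
  sig8 = sub(2, 2) = 0

Second demand — change propagation:
  sig1: re-runs because src2 -1->-9; src2 -1->-9; new result -18.
  sig3: re-runs because src2 -1->-9; sig1 -2->-18; new result -18.
  sig5: re-runs because sig3 -2->-18; new result 18.
  sig6: re-runs because sig3 -2->-18; sig5 2->18; new result 18.
  sig8: re-runs because sig5 2->18; sig6 2->18; new result 0 (unchanged).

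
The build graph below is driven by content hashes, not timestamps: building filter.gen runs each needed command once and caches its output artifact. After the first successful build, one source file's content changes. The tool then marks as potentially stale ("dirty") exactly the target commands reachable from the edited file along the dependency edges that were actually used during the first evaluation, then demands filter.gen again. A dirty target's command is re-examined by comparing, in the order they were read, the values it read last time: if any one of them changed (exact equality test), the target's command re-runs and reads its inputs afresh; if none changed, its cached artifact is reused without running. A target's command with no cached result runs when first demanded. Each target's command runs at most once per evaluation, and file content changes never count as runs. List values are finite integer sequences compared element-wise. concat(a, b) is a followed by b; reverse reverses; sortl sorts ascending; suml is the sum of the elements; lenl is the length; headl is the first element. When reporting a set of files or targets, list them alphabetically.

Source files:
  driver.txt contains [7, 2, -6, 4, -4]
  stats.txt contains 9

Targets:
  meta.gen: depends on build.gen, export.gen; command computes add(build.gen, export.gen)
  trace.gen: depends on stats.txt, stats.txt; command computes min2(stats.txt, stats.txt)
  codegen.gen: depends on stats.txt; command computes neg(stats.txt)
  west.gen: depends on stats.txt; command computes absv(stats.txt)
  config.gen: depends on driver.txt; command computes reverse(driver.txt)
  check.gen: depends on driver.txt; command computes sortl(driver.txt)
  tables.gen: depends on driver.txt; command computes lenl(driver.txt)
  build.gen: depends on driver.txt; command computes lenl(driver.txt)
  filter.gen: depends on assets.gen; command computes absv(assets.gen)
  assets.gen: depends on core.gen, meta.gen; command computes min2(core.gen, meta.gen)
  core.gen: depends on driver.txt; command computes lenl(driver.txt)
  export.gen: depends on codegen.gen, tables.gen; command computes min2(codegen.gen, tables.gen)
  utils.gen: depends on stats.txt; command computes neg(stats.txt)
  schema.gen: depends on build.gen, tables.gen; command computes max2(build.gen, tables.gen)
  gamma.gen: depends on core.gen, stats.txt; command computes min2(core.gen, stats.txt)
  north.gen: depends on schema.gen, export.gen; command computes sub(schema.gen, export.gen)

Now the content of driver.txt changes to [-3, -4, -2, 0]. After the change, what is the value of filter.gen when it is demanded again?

Initial pass — values computed on the first demand:
  build.gen = lenl([7, 2, -6, 4, -4]) = 5
  codegen.gen = neg(9) = -9
  core.gen = lenl([7, 2, -6, 4, -4]) = 5
  tables.gen = lenl([7, 2, -6, 4, -4]) = 5
  export.gen = min2(-9, 5) = -9
  meta.gen = add(5, -9) = -4
  assets.gen = min2(5, -4) = -4
  filter.gen = absv(-4) = 4

Second demand — change propagation:
  build.gen: re-runs because driver.txt [7, 2, -6, 4, -4]->[-3, -4, -2, 0]; new result 4.
  core.gen: re-runs because driver.txt [7, 2, -6, 4, -4]->[-3, -4, -2, 0]; new result 4.
  tables.gen: re-runs because driver.txt [7, 2, -6, 4, -4]->[-3, -4, -2, 0]; new result 4.
  export.gen: re-runs because tables.gen 5->4; new result -9 (unchanged).
  meta.gen: re-runs because build.gen 5->4; new result -5.
  assets.gen: re-runs because core.gen 5->4; meta.gen -4->-5; new result -5.
  filter.gen: re-runs because assets.gen -4->-5; new result 5.

filter.gen now evaluates to 5.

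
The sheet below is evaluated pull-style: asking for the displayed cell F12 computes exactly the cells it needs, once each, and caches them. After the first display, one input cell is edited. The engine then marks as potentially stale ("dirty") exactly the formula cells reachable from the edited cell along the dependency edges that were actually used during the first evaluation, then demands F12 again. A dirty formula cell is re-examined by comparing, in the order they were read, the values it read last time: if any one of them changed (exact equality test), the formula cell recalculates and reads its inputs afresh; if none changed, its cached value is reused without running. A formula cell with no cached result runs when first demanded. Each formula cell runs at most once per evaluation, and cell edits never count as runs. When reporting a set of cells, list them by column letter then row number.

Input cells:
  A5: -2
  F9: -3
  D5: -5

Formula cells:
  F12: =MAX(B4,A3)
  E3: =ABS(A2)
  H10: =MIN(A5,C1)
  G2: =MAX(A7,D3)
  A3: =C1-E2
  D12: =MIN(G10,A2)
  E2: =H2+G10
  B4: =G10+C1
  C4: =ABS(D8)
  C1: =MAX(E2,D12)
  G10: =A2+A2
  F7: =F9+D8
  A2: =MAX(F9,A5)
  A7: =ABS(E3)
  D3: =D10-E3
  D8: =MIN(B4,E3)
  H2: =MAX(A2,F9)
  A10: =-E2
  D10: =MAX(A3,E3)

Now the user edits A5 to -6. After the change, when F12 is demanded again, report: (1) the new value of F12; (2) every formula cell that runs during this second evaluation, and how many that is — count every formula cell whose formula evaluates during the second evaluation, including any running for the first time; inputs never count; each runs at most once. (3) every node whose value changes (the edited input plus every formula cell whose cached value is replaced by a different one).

First demand of the output computes:
  A2 = MAX(-3, -2) = -2
  G10 = -2 + -2 = -4
  D12 = MIN(-4, -2) = -4
  H2 = MAX(-2, -3) = -2
  E2 = -2 + -4 = -6
  C1 = MAX(-6, -4) = -4
  A3 = -4 - -6 = 2
  B4 = -4 + -4 = -8
  F12 = MAX(-8, 2) = 2

After the edit, cleaning proceeds:
  A2: a read changed (A5 -2->-6) — executes, giving -3.
  G10: a read changed (A2 -2->-3; A2 -2->-3) — executes, giving -6.
  D12: a read changed (G10 -4->-6; A2 -2->-3) — executes, giving -6.
  H2: a read changed (A2 -2->-3) — executes, giving -3.
  E2: a read changed (H2 -2->-3; G10 -4->-6) — executes, giving -9.
  C1: a read changed (E2 -6->-9; D12 -4->-6) — executes, giving -6.
  A3: a read changed (C1 -4->-6; E2 -6->-9) — executes, giving 3.
  B4: a read changed (G10 -4->-6; C1 -4->-6) — executes, giving -12.
  F12: a read changed (B4 -8->-12; A3 2->3) — executes, giving 3.

Demanding F12 again yields 3.
9 formula cells run: A2, A3, B4, C1, D12, E2, F12, G10, H2.
The nodes whose values change: A2, A3, A5, B4, C1, D12, E2, F12, G10, H2.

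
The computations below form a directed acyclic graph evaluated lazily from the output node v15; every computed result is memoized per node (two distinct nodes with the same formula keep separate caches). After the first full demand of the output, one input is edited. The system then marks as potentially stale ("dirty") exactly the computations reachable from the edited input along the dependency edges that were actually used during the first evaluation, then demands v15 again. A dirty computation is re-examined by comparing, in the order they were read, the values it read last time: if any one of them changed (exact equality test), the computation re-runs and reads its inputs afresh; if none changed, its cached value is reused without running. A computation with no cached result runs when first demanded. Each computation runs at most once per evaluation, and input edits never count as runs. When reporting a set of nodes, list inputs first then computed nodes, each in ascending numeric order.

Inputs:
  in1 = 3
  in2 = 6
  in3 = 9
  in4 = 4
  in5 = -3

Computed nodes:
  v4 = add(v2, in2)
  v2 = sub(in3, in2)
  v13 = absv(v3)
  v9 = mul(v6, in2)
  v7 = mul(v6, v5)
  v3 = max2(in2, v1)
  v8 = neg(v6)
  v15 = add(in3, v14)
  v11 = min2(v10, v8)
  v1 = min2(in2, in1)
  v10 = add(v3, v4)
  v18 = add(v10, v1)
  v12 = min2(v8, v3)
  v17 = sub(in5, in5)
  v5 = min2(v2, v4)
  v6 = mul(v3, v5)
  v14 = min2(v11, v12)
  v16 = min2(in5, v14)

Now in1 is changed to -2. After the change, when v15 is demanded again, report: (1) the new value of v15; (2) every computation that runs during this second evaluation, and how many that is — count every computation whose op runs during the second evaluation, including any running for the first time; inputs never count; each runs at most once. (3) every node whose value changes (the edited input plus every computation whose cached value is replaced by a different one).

First demand of the output computes:
  v1 = min2(6, 3) = 3
  v2 = sub(9, 6) = 3
  v3 = max2(6, 3) = 6
  v4 = add(3, 6) = 9
  v5 = min2(3, 9) = 3
  v6 = mul(6, 3) = 18
  v8 = neg(18) = -18
  v10 = add(6, 9) = 15
  v11 = min2(15, -18) = -18
  v12 = min2(-18, 6) = -18
  v14 = min2(-18, -18) = -18
  v15 = add(9, -18) = -9

After the edit, cleaning proceeds:
  v1: a read changed (in1 3->-2) — executes, giving -2.
  v3: a read changed (v1 3->-2) — executes, giving 6 — identical to its old value.
  v6: dirty, but its reads are unchanged (v3 unchanged, v5 unchanged); cached 18 stands.
  v8: dirty, but its reads are unchanged (v6 unchanged); cached -18 stands.
  v10: dirty, but its reads are unchanged (v3 unchanged, v4 unchanged); cached 15 stands.
  v11: dirty, but its reads are unchanged (v10 unchanged, v8 unchanged); cached -18 stands.
  v12: dirty, but its reads are unchanged (v8 unchanged, v3 unchanged); cached -18 stands.
  v14: dirty, but its reads are unchanged (v11 unchanged, v12 unchanged); cached -18 stands.
  v15: dirty, but its reads are unchanged (in3 unchanged, v14 unchanged); cached -9 stands.

Note the absorption at v3: it re-runs yet its value is the same, leaving the output's value untouched.

Demanding v15 again yields -9.
2 computations run: v1, v3.
The nodes whose values change: in1, v1.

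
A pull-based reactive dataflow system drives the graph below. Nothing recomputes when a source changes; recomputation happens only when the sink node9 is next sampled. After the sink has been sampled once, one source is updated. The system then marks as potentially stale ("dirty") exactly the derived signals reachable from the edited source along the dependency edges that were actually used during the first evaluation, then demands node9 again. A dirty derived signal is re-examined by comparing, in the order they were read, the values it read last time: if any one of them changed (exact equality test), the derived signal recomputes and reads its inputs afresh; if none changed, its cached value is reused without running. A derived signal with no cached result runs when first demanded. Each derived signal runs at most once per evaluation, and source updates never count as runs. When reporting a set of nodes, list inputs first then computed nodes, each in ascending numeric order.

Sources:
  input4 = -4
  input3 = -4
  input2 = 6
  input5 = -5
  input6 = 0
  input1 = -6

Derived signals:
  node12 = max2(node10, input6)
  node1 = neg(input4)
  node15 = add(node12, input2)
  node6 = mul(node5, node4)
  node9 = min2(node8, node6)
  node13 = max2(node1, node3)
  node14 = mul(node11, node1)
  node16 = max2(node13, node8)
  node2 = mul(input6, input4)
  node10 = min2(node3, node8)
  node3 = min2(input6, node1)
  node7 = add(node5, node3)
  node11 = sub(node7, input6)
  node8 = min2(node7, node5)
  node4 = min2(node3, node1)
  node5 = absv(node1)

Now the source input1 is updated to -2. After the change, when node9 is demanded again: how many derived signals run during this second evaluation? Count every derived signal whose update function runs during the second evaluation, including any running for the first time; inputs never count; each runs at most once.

First evaluation (everything demanded from the output):
  node1 = neg(-4) = 4
  node3 = min2(0, 4) = 0
  node4 = min2(0, 4) = 0
  node5 = absv(4) = 4
  node6 = mul(4, 0) = 0
  node7 = add(4, 0) = 4
  node8 = min2(4, 4) = 4
  node9 = min2(4, 0) = 0

Propagation after the edit:
  input1 feeds no computation that the output demands — nothing is marked dirty and nothing runs.

Key observation: input1 is never demanded by the output, so the edit triggers no recomputation at all.

Derived signals that run: none — 0 in total.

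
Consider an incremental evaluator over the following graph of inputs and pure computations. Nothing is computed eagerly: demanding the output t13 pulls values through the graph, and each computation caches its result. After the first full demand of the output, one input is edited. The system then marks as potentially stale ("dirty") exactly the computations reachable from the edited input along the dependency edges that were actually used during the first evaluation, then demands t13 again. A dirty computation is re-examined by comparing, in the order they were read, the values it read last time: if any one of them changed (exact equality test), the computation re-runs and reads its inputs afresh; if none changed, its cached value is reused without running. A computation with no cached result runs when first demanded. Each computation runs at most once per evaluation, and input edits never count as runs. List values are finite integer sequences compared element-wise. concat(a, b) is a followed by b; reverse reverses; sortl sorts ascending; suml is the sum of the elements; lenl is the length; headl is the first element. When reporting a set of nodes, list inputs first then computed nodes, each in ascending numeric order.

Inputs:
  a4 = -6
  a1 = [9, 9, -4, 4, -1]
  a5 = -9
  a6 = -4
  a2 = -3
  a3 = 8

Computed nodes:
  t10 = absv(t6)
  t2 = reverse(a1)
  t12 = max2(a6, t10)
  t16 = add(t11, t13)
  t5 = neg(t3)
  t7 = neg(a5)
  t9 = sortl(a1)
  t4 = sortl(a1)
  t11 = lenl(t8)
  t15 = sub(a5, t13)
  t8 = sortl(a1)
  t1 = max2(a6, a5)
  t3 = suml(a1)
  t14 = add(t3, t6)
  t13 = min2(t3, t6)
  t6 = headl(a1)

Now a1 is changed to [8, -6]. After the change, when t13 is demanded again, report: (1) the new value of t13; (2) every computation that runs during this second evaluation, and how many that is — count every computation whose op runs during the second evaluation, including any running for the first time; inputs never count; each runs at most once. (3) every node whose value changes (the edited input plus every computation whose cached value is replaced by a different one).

Initial pass — values computed on the first demand:
  t3 = suml([9, 9, -4, 4, -1]) = 17
  t6 = headl([9, 9, -4, 4, -1]) = 9
  t13 = min2(17, 9) = 9

Second demand — change propagation:
  t3: re-runs because a1 [9, 9, -4, 4, -1]->[8, -6]; new result 2.
  t6: re-runs because a1 [9, 9, -4, 4, -1]->[8, -6]; new result 8.
  t13: re-runs because t3 17->2; t6 9->8; new result 2.

t13 now evaluates to 2.
Run set: t3, t6, t13 (3 run).
Changed values: a1, t3, t6, t13.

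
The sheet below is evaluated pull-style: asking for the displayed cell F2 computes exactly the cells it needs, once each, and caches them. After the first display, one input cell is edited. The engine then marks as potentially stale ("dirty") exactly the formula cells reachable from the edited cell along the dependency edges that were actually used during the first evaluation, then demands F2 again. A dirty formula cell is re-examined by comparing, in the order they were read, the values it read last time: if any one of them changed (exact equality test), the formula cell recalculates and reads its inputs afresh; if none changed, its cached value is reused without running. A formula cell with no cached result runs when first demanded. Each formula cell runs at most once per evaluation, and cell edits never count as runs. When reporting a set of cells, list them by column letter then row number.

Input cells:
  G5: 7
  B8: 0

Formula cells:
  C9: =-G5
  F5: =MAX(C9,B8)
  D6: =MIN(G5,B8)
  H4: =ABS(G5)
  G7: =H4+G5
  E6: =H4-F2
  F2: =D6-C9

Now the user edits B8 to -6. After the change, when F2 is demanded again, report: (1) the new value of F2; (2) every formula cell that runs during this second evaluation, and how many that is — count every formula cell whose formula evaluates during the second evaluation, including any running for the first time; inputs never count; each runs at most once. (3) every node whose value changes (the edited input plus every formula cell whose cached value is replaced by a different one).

Demanding F2 again yields 1.
2 formula cells run: D6, F2.
The nodes whose values change: B8, D6, F2.

First demand of the output computes:
  C9 = -(7) = -7
  D6 = MIN(7, 0) = 0
  F2 = 0 - -7 = 7

After the edit, cleaning proceeds:
  D6: a read changed (B8 0->-6) — executes, giving -6.
  F2: a read changed (D6 0->-6) — executes, giving 1.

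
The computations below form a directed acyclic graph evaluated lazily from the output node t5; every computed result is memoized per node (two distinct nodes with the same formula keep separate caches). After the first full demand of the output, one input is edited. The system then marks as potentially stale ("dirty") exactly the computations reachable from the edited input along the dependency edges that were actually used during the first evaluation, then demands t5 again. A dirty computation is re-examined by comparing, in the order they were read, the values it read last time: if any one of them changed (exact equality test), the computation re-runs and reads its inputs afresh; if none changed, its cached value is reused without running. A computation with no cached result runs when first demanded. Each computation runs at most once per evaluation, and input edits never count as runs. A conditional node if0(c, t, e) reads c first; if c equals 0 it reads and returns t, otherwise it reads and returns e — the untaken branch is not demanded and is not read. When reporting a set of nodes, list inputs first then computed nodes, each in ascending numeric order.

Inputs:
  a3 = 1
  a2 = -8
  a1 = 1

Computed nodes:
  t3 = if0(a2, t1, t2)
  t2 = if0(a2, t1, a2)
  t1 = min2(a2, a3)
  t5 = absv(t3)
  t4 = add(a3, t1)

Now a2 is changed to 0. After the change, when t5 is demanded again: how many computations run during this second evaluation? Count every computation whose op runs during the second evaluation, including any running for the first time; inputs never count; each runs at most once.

3 computations run: t1, t3, t5.
Note the branch switch — demand abandons t2, which is never re-examined.

First demand of the output computes:
  t2 = if0(a2=-8 -> else branch a2) = -8
  t3 = if0(a2=-8 -> else branch t2) = -8
  t5 = absv(-8) = 8

After the edit, cleaning proceeds:
  t1: had never run; runs now, result 0.
  t2: stays stale; no demand reaches it after the flip.
  t3: a read changed (a2 -8->0) — executes, giving 0.
  t5: a read changed (t3 -8->0) — executes, giving 0.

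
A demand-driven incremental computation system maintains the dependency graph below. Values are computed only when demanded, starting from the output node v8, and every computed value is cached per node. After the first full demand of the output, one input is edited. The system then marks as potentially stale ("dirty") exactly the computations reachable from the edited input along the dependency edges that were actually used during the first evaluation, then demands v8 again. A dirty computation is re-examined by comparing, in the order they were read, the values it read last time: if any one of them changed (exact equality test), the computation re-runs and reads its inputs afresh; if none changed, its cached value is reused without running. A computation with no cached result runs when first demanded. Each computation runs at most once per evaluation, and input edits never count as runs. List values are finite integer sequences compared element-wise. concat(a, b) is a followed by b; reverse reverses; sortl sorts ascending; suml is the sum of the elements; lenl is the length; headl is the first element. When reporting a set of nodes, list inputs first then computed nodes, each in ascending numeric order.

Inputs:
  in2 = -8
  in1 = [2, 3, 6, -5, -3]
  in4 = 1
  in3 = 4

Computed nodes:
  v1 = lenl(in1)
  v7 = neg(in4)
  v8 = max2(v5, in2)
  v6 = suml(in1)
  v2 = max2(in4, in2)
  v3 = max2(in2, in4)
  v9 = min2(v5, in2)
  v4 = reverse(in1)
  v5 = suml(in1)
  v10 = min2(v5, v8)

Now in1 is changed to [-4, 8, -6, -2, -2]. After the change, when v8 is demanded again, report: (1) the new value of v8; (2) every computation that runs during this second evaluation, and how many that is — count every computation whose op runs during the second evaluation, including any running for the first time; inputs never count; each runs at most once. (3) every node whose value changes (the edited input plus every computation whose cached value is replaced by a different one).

New value of v8: -6.
Computations that run: v5, v8 — 2 in total.
Values that change: in1, v5, v8.

First evaluation (everything demanded from the output):
  v5 = suml([2, 3, 6, -5, -3]) = 3
  v8 = max2(3, -8) = 3

Propagation after the edit:
  v5: runs — in1 [2, 3, 6, -5, -3]->[-4, 8, -6, -2, -2]; result -6.
  v8: runs — v5 3->-6; result -6.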